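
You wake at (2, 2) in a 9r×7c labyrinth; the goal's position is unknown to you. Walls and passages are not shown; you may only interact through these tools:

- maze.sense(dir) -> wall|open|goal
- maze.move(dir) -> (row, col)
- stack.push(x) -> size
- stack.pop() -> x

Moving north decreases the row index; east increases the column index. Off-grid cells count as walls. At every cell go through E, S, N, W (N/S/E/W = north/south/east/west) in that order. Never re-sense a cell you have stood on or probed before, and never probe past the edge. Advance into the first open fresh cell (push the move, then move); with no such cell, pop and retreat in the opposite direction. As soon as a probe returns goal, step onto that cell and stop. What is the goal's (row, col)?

-- sense(east) : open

-- push(east) : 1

-- move(east) : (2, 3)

-- sense(east) : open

-- push(east) : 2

-- move(east) : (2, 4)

-- sense(east) : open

-- push(east) : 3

-- move(east) : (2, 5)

-- sense(east) : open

-- push(east) : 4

-- move(east) : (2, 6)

-- sense(south) : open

-- push(south) : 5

-- move(south) : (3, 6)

-- sense(south) : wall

-- sense(west) : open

-- push(west) : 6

-- move(west) : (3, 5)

-- sense(south) : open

-- push(south) : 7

-- move(south) : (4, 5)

-- sense(south) : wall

-- sense(west) : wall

-- pop() : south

-- move(north) : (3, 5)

-- sense(west) : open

-- push(west) : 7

-- move(west) : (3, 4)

-- sense(west) : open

-- push(west) : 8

-- move(west) : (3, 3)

-- sense(south) : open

-- push(south) : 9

-- move(south) : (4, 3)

-- sense(south) : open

-- push(south) : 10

-- move(south) : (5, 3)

-- sense(east) : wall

-- sense(south) : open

-- push(south) : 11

-- move(south) : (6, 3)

-- sense(east) : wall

-- sense(south) : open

-- push(south) : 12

-- move(south) : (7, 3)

-- sense(east) : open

-- push(east) : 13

-- move(east) : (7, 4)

-- sense(east) : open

-- push(east) : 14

-- move(east) : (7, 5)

-- sense(east) : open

-- push(east) : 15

-- move(east) : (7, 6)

-- sense(south) : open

-- push(south) : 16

-- move(south) : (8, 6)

-- sense(west) : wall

-- pop() : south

-- move(north) : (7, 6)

-- sense(north) : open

-- push(north) : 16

-- move(north) : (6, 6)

-- sense(north) : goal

-- move(north) : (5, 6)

Answer: (5, 6)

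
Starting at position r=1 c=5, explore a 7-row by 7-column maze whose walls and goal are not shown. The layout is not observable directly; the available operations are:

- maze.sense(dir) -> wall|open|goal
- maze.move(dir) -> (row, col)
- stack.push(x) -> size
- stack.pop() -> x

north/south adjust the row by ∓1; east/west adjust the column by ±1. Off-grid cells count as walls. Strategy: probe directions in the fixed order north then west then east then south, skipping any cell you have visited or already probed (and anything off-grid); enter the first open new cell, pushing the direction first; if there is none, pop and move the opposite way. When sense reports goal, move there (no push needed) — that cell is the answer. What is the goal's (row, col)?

Action: maze.sense[dir=north]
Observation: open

Action: stack.push[x=north]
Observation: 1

Action: maze.move[dir=north]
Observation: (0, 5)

Action: maze.sense[dir=west]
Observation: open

Action: stack.push[x=west]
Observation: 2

Action: maze.move[dir=west]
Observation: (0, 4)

Action: maze.sense[dir=west]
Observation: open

Action: stack.push[x=west]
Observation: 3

Action: maze.move[dir=west]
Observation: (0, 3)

Action: maze.sense[dir=west]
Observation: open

Action: stack.push[x=west]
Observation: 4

Action: maze.move[dir=west]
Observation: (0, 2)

Action: maze.sense[dir=west]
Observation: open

Action: stack.push[x=west]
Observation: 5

Action: maze.move[dir=west]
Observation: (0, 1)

Action: maze.sense[dir=west]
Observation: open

Action: stack.push[x=west]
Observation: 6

Action: maze.move[dir=west]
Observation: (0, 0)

Action: maze.sense[dir=south]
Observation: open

Action: stack.push[x=south]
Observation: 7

Action: maze.move[dir=south]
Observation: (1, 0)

Action: maze.sense[dir=east]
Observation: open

Action: stack.push[x=east]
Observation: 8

Action: maze.move[dir=east]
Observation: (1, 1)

Action: maze.sense[dir=east]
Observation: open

Action: stack.push[x=east]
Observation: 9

Action: maze.move[dir=east]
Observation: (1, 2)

Action: maze.sense[dir=east]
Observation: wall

Action: maze.sense[dir=south]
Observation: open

Action: stack.push[x=south]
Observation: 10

Action: maze.move[dir=south]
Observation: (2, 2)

Action: maze.sense[dir=west]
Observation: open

Action: stack.push[x=west]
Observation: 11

Action: maze.move[dir=west]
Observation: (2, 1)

Action: maze.sense[dir=west]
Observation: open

Action: stack.push[x=west]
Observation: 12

Action: maze.move[dir=west]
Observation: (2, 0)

Action: maze.sense[dir=south]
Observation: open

Action: stack.push[x=south]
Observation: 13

Action: maze.move[dir=south]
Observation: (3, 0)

Action: maze.sense[dir=east]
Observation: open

Action: stack.push[x=east]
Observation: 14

Action: maze.move[dir=east]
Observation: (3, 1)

Action: maze.sense[dir=east]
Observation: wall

Action: maze.sense[dir=south]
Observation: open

Action: stack.push[x=south]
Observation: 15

Action: maze.move[dir=south]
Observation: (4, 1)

Action: maze.sense[dir=west]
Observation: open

Action: stack.push[x=west]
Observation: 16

Action: maze.move[dir=west]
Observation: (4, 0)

Action: maze.sense[dir=south]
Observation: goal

Action: maze.move[dir=south]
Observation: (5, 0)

Answer: (5, 0)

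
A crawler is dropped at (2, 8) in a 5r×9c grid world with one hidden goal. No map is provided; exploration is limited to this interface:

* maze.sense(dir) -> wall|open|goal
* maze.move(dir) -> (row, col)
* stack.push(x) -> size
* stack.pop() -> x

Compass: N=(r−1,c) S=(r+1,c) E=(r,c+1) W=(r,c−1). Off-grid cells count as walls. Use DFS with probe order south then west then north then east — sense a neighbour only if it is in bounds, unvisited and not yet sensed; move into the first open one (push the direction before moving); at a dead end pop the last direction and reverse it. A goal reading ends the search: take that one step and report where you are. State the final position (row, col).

I use maze.sense on dir→south, which returns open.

I call stack.push on x→south, — result: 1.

Next I call maze.move on dir→south, → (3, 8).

I try maze.sense on dir→south, yielding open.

Next I call stack.push on x→south, giving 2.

I call maze.move on dir→south, and observe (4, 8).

I call maze.sense on dir→west, which returns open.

Calling stack.push on x→west, and see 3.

Now I run maze.move on dir→west, — result: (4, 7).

I use maze.sense on dir→west, → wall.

Using maze.sense on dir→north, and observe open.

Using stack.push on x→north, and see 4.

Now I run maze.move on dir→north, — result: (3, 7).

I try maze.sense on dir→west, and observe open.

Calling stack.push on x→west, giving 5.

Next I call maze.move on dir→west, and get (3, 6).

Calling maze.sense on dir→west, → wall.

Calling maze.sense on dir→north, and get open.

I invoke stack.push on x→north, and get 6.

Invoking maze.move on dir→north, giving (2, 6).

Using maze.sense on dir→west, and observe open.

I try stack.push on x→west, and see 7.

Calling maze.move on dir→west, — result: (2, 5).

I call maze.sense on dir→west, → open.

Now I run stack.push on x→west, : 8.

Invoking maze.move on dir→west, — result: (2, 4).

I try maze.sense on dir→south, and observe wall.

I use maze.sense on dir→west, — result: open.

Calling stack.push on x→west, — result: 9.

Then maze.move on dir→west, and get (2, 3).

I try maze.sense on dir→south, and observe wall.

Then maze.sense on dir→west, : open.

Now I run stack.push on x→west, yielding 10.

I call maze.move on dir→west, yielding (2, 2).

Invoking maze.sense on dir→south, and get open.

I try stack.push on x→south, giving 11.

Using maze.move on dir→south, giving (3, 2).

I use maze.sense on dir→south, yielding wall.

Now I run maze.sense on dir→west, → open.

I try stack.push on x→west, → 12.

Calling maze.move on dir→west, and observe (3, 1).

I run maze.sense on dir→south, yielding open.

I call stack.push on x→south, yielding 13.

Next I call maze.move on dir→south, → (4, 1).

I invoke maze.sense on dir→west, → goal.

I call maze.move on dir→west, — result: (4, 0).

Answer: (4, 0)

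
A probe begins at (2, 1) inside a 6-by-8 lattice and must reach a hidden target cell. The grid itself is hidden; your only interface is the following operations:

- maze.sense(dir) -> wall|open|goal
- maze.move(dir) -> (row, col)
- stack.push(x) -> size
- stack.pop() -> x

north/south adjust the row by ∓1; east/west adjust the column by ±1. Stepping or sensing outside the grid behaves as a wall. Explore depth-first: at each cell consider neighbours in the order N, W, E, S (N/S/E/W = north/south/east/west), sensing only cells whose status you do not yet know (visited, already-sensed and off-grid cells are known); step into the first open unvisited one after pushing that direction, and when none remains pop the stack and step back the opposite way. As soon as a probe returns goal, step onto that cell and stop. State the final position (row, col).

-- 1. maze.sense(dir: north) == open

-- 2. stack.push(x: north) == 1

-- 3. maze.move(dir: north) == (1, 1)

-- 4. maze.sense(dir: north) == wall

-- 5. maze.sense(dir: west) == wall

-- 6. maze.sense(dir: east) == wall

-- 7. stack.pop() == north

-- 8. maze.move(dir: south) == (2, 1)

-- 9. maze.sense(dir: west) == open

-- 10. stack.push(x: west) == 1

-- 11. maze.move(dir: west) == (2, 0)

-- 12. maze.sense(dir: south) == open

-- 13. stack.push(x: south) == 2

-- 14. maze.move(dir: south) == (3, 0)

-- 15. maze.sense(dir: east) == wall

-- 16. maze.sense(dir: south) == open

-- 17. stack.push(x: south) == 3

-- 18. maze.move(dir: south) == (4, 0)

-- 19. maze.sense(dir: east) == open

-- 20. stack.push(x: east) == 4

-- 21. maze.move(dir: east) == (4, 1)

-- 22. maze.sense(dir: east) == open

-- 23. stack.push(x: east) == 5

-- 24. maze.move(dir: east) == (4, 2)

-- 25. maze.sense(dir: north) == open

-- 26. stack.push(x: north) == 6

-- 27. maze.move(dir: north) == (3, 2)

-- 28. maze.sense(dir: north) == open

-- 29. stack.push(x: north) == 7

-- 30. maze.move(dir: north) == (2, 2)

-- 31. maze.sense(dir: east) == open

-- 32. stack.push(x: east) == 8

-- 33. maze.move(dir: east) == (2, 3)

-- 34. maze.sense(dir: north) == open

-- 35. stack.push(x: north) == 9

-- 36. maze.move(dir: north) == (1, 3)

-- 37. maze.sense(dir: north) == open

-- 38. stack.push(x: north) == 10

-- 39. maze.move(dir: north) == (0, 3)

-- 40. maze.sense(dir: west) == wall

-- 41. maze.sense(dir: east) == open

-- 42. stack.push(x: east) == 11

-- 43. maze.move(dir: east) == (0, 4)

-- 44. maze.sense(dir: east) == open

-- 45. stack.push(x: east) == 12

-- 46. maze.move(dir: east) == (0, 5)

-- 47. maze.sense(dir: east) == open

-- 48. stack.push(x: east) == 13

-- 49. maze.move(dir: east) == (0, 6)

-- 50. maze.sense(dir: east) == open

-- 51. stack.push(x: east) == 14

-- 52. maze.move(dir: east) == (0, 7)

-- 53. maze.sense(dir: south) == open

-- 54. stack.push(x: south) == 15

-- 55. maze.move(dir: south) == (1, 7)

-- 56. maze.sense(dir: west) == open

-- 57. stack.push(x: west) == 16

-- 58. maze.move(dir: west) == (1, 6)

-- 59. maze.sense(dir: west) == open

-- 60. stack.push(x: west) == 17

-- 61. maze.move(dir: west) == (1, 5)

-- 62. maze.sense(dir: west) == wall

-- 63. maze.sense(dir: south) == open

-- 64. stack.push(x: south) == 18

-- 65. maze.move(dir: south) == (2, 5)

-- 66. maze.sense(dir: west) == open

-- 67. stack.push(x: west) == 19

-- 68. maze.move(dir: west) == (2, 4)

-- 69. maze.sense(dir: south) == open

-- 70. stack.push(x: south) == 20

-- 71. maze.move(dir: south) == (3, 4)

-- 72. maze.sense(dir: west) == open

-- 73. stack.push(x: west) == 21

-- 74. maze.move(dir: west) == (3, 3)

-- 75. maze.sense(dir: south) == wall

-- 76. stack.pop() == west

-- 77. maze.move(dir: east) == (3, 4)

-- 78. maze.sense(dir: east) == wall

-- 79. maze.sense(dir: south) == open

-- 80. stack.push(x: south) == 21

-- 81. maze.move(dir: south) == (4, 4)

-- 82. maze.sense(dir: east) == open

-- 83. stack.push(x: east) == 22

-- 84. maze.move(dir: east) == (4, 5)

-- 85. maze.sense(dir: east) == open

-- 86. stack.push(x: east) == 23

-- 87. maze.move(dir: east) == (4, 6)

-- 88. maze.sense(dir: north) == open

-- 89. stack.push(x: north) == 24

-- 90. maze.move(dir: north) == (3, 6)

-- 91. maze.sense(dir: north) == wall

-- 92. maze.sense(dir: east) == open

-- 93. stack.push(x: east) == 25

-- 94. maze.move(dir: east) == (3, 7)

-- 95. maze.sense(dir: north) == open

-- 96. stack.push(x: north) == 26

-- 97. maze.move(dir: north) == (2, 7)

-- 98. stack.pop() == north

-- 99. maze.move(dir: south) == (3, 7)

-- 100. maze.sense(dir: south) == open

-- 101. stack.push(x: south) == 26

-- 102. maze.move(dir: south) == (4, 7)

-- 103. maze.sense(dir: south) == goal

-- 104. maze.move(dir: south) == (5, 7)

Answer: (5, 7)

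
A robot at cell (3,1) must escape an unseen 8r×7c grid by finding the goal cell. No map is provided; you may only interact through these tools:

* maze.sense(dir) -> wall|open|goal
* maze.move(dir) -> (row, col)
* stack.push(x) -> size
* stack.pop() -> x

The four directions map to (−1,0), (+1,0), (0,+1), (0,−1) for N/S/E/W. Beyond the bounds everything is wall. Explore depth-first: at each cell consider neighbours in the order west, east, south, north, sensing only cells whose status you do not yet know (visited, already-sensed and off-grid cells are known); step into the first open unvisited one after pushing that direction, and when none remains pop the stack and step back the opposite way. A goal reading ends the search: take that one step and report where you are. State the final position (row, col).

CALL maze.sense[dir: west]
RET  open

CALL stack.push[x: west]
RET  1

CALL maze.move[dir: west]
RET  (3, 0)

CALL maze.sense[dir: south]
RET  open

CALL stack.push[x: south]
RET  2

CALL maze.move[dir: south]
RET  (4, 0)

CALL maze.sense[dir: east]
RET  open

CALL stack.push[x: east]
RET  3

CALL maze.move[dir: east]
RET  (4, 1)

CALL maze.sense[dir: east]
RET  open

CALL stack.push[x: east]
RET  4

CALL maze.move[dir: east]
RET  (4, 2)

CALL maze.sense[dir: east]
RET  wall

CALL maze.sense[dir: south]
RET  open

CALL stack.push[x: south]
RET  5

CALL maze.move[dir: south]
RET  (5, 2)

CALL maze.sense[dir: west]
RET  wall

CALL maze.sense[dir: east]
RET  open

CALL stack.push[x: east]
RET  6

CALL maze.move[dir: east]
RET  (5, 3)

CALL maze.sense[dir: east]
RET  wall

CALL maze.sense[dir: south]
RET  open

CALL stack.push[x: south]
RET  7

CALL maze.move[dir: south]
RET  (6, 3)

CALL maze.sense[dir: west]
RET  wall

CALL maze.sense[dir: east]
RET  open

CALL stack.push[x: east]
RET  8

CALL maze.move[dir: east]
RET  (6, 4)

CALL maze.sense[dir: east]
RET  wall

CALL maze.sense[dir: south]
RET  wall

CALL stack.pop[]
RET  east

CALL maze.move[dir: west]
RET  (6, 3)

CALL maze.sense[dir: south]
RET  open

CALL stack.push[x: south]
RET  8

CALL maze.move[dir: south]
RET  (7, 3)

CALL maze.sense[dir: west]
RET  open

CALL stack.push[x: west]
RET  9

CALL maze.move[dir: west]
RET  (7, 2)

CALL maze.sense[dir: west]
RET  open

CALL stack.push[x: west]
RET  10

CALL maze.move[dir: west]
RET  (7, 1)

CALL maze.sense[dir: west]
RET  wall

CALL maze.sense[dir: north]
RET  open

CALL stack.push[x: north]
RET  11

CALL maze.move[dir: north]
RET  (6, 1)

CALL maze.sense[dir: west]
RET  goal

CALL maze.move[dir: west]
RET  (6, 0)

Answer: (6, 0)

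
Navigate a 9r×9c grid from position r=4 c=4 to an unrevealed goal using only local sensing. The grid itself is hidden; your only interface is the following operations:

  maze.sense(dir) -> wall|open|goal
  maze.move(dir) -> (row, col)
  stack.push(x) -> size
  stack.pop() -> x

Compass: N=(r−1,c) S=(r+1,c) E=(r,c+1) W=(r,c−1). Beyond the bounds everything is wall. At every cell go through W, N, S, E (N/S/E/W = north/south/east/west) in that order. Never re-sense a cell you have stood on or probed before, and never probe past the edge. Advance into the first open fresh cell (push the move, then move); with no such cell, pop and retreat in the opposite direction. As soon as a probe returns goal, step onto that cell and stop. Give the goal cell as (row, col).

Using maze.sense(dir='west'), → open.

I try stack.push(x='west'), → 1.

Now I run maze.move(dir='west'), → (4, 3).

I try maze.sense(dir='west'), and see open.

I try stack.push(x='west'), : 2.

Now I run maze.move(dir='west'), → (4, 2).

I invoke maze.sense(dir='west'), which returns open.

Invoking stack.push(x='west'), and observe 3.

I run maze.move(dir='west'), which returns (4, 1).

I use maze.sense(dir='west'), → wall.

Now I run maze.sense(dir='north'), — result: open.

Then stack.push(x='north'), : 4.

I invoke maze.move(dir='north'), and see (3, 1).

I call maze.sense(dir='west'), → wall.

Now I run maze.sense(dir='north'), → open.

Then stack.push(x='north'), and get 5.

Then maze.move(dir='north'), : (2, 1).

I call maze.sense(dir='west'), → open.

I call stack.push(x='west'), : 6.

Invoking maze.move(dir='west'), giving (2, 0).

I run maze.sense(dir='north'), → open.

Now I run stack.push(x='north'), yielding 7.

I invoke maze.move(dir='north'), and get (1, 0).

Now I run maze.sense(dir='north'), and get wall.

I run maze.sense(dir='east'), and see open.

Using stack.push(x='east'), and get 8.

Invoking maze.move(dir='east'), giving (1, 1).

I invoke maze.sense(dir='north'), and get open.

Then stack.push(x='north'), and see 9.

Now I run maze.move(dir='north'), and get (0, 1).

I invoke maze.sense(dir='east'), and see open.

Using stack.push(x='east'), yielding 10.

I invoke maze.move(dir='east'), : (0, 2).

I try maze.sense(dir='south'), and get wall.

I use maze.sense(dir='east'), — result: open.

I use stack.push(x='east'), and get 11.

Invoking maze.move(dir='east'), → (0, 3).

Then maze.sense(dir='south'), — result: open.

Then stack.push(x='south'), and see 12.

I run maze.move(dir='south'), — result: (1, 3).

Next I call maze.sense(dir='south'), and see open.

Using stack.push(x='south'), and see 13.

I run maze.move(dir='south'), — result: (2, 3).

Calling maze.sense(dir='west'), giving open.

Using stack.push(x='west'), yielding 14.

Invoking maze.move(dir='west'), → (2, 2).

I try maze.sense(dir='south'), giving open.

I call stack.push(x='south'), — result: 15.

I try maze.move(dir='south'), yielding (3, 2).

Next I call maze.sense(dir='east'), and see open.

I call stack.push(x='east'), and see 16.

Next I call maze.move(dir='east'), yielding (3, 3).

Invoking maze.sense(dir='east'), → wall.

Then stack.pop, yielding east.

Using maze.move(dir='west'), and see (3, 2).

I try stack.pop, and see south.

I run maze.move(dir='north'), — result: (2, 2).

I call stack.pop, and see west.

Next I call maze.move(dir='east'), and observe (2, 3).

I call maze.sense(dir='east'), and observe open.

Next I call stack.push(x='east'), and see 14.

I run maze.move(dir='east'), and get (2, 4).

Invoking maze.sense(dir='north'), yielding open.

I run stack.push(x='north'), and get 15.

Then maze.move(dir='north'), which returns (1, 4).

Calling maze.sense(dir='north'), giving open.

Calling stack.push(x='north'), : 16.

Calling maze.move(dir='north'), which returns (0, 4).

I invoke maze.sense(dir='east'), and observe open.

I call stack.push(x='east'), which returns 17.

Using maze.move(dir='east'), yielding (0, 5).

Invoking maze.sense(dir='south'), and get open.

I use stack.push(x='south'), and get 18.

I call maze.move(dir='south'), and observe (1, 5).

Now I run maze.sense(dir='south'), yielding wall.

Next I call maze.sense(dir='east'), — result: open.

I run stack.push(x='east'), → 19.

Using maze.move(dir='east'), and get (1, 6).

I run maze.sense(dir='north'), and see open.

Using stack.push(x='north'), and observe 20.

I invoke maze.move(dir='north'), and get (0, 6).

Then maze.sense(dir='east'), → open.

Then stack.push(x='east'), : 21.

I try maze.move(dir='east'), — result: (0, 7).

Using maze.sense(dir='south'), which returns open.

Next I call stack.push(x='south'), : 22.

Calling maze.move(dir='south'), giving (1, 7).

Using maze.sense(dir='south'), which returns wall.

I try maze.sense(dir='east'), yielding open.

Next I call stack.push(x='east'), and observe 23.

Invoking maze.move(dir='east'), and get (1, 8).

I run maze.sense(dir='north'), → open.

I run stack.push(x='north'), yielding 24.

Using maze.move(dir='north'), and see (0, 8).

Invoking stack.pop(), giving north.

I try maze.move(dir='south'), and observe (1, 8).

I run maze.sense(dir='south'), yielding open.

Now I run stack.push(x='south'), and observe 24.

I use maze.move(dir='south'), — result: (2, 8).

Next I call maze.sense(dir='south'), — result: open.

Invoking stack.push(x='south'), and get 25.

I call maze.move(dir='south'), which returns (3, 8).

I try maze.sense(dir='west'), : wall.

Next I call maze.sense(dir='south'), which returns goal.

Using maze.move(dir='south'), yielding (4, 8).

Answer: (4, 8)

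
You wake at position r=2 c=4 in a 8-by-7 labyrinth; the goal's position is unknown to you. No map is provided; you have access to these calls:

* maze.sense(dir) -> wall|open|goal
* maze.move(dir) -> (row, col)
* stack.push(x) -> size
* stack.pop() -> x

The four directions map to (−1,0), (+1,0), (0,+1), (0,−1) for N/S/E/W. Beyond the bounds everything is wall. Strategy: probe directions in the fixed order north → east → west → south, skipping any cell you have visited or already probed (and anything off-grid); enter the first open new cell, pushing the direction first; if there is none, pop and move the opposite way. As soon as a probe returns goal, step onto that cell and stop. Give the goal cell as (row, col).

% maze.sense north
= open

% stack.push north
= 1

% maze.move north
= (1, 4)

% maze.sense north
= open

% stack.push north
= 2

% maze.move north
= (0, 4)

% maze.sense east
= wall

% maze.sense west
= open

% stack.push west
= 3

% maze.move west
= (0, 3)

% maze.sense west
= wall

% maze.sense south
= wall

% stack.pop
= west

% maze.move east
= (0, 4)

% stack.pop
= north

% maze.move south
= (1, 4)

% maze.sense east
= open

% stack.push east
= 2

% maze.move east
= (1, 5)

% maze.sense east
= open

% stack.push east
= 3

% maze.move east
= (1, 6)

% maze.sense north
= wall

% maze.sense south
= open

% stack.push south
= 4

% maze.move south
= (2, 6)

% maze.sense west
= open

% stack.push west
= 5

% maze.move west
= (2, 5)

% maze.sense south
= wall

% stack.pop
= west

% maze.move east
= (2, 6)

% maze.sense south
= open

% stack.push south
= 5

% maze.move south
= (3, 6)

% maze.sense south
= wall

% stack.pop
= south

% maze.move north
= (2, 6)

% stack.pop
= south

% maze.move north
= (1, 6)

% stack.pop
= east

% maze.move west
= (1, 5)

% stack.pop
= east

% maze.move west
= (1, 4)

% stack.pop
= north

% maze.move south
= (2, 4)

% maze.sense west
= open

% stack.push west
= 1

% maze.move west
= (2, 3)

% maze.sense west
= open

% stack.push west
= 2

% maze.move west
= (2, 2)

% maze.sense north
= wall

% maze.sense west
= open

% stack.push west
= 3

% maze.move west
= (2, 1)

% maze.sense north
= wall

% maze.sense west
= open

% stack.push west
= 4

% maze.move west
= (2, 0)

% maze.sense north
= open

% stack.push north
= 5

% maze.move north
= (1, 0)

% maze.sense north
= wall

% stack.pop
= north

% maze.move south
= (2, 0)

% maze.sense south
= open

% stack.push south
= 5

% maze.move south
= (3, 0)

% maze.sense east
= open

% stack.push east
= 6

% maze.move east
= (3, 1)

% maze.sense east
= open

% stack.push east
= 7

% maze.move east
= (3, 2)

% maze.sense east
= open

% stack.push east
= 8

% maze.move east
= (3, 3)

% maze.sense east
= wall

% maze.sense south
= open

% stack.push south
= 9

% maze.move south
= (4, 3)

% maze.sense east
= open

% stack.push east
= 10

% maze.move east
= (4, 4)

% maze.sense east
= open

% stack.push east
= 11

% maze.move east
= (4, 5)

% maze.sense south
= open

% stack.push south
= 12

% maze.move south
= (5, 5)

% maze.sense east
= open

% stack.push east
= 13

% maze.move east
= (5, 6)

% maze.sense south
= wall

% stack.pop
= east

% maze.move west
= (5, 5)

% maze.sense west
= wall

% maze.sense south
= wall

% stack.pop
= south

% maze.move north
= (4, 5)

% stack.pop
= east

% maze.move west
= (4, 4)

% stack.pop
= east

% maze.move west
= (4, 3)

% maze.sense west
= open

% stack.push west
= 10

% maze.move west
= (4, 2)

% maze.sense west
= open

% stack.push west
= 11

% maze.move west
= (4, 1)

% maze.sense west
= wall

% maze.sense south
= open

% stack.push south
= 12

% maze.move south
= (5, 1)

% maze.sense east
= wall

% maze.sense west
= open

% stack.push west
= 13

% maze.move west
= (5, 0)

% maze.sense south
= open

% stack.push south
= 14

% maze.move south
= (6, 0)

% maze.sense east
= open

% stack.push east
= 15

% maze.move east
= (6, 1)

% maze.sense east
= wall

% maze.sense south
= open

% stack.push south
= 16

% maze.move south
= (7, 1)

% maze.sense east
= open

% stack.push east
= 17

% maze.move east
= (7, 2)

% maze.sense east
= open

% stack.push east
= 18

% maze.move east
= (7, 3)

% maze.sense north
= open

% stack.push north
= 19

% maze.move north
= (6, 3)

% maze.sense north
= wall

% maze.sense east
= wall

% stack.pop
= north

% maze.move south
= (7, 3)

% maze.sense east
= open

% stack.push east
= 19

% maze.move east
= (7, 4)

% maze.sense east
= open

% stack.push east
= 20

% maze.move east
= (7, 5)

% maze.sense east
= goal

% maze.move east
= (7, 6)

Answer: (7, 6)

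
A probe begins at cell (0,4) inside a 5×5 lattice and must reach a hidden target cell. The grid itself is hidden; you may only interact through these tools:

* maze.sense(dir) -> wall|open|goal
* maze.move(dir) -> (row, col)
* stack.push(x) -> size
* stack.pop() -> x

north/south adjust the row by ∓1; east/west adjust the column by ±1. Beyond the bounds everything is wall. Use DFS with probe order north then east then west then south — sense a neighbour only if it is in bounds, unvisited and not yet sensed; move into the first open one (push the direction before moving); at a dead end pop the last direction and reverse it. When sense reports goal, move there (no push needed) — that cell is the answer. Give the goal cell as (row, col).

$ maze.sense dir=west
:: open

$ stack.push x=west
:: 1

$ maze.move dir=west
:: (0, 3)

$ maze.sense dir=west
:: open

$ stack.push x=west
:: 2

$ maze.move dir=west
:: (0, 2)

$ maze.sense dir=west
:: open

$ stack.push x=west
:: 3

$ maze.move dir=west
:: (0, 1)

$ maze.sense dir=west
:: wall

$ maze.sense dir=south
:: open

$ stack.push x=south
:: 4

$ maze.move dir=south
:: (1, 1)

$ maze.sense dir=east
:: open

$ stack.push x=east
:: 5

$ maze.move dir=east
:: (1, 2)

$ maze.sense dir=east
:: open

$ stack.push x=east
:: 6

$ maze.move dir=east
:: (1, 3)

$ maze.sense dir=east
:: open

$ stack.push x=east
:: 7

$ maze.move dir=east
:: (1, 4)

$ maze.sense dir=south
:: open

$ stack.push x=south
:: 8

$ maze.move dir=south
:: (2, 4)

$ maze.sense dir=west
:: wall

$ maze.sense dir=south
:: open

$ stack.push x=south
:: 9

$ maze.move dir=south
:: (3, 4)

$ maze.sense dir=west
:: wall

$ maze.sense dir=south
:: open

$ stack.push x=south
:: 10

$ maze.move dir=south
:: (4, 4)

$ maze.sense dir=west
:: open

$ stack.push x=west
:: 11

$ maze.move dir=west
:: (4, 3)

$ maze.sense dir=west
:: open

$ stack.push x=west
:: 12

$ maze.move dir=west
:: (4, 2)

$ maze.sense dir=north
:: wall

$ maze.sense dir=west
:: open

$ stack.push x=west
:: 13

$ maze.move dir=west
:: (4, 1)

$ maze.sense dir=north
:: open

$ stack.push x=north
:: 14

$ maze.move dir=north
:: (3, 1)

$ maze.sense dir=north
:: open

$ stack.push x=north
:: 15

$ maze.move dir=north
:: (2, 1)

$ maze.sense dir=east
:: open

$ stack.push x=east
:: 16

$ maze.move dir=east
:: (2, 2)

$ stack.pop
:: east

$ maze.move dir=west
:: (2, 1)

$ maze.sense dir=west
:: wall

$ stack.pop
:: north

$ maze.move dir=south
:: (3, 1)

$ maze.sense dir=west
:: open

$ stack.push x=west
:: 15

$ maze.move dir=west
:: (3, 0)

$ maze.sense dir=south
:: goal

$ maze.move dir=south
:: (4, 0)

Answer: (4, 0)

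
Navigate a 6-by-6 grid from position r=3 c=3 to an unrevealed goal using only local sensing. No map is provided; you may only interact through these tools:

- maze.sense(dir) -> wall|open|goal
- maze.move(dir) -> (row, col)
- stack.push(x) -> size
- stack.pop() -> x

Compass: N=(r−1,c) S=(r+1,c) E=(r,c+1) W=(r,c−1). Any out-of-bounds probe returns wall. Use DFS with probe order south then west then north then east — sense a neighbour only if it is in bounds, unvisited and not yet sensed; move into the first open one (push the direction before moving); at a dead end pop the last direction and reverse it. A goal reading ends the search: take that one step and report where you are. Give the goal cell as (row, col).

Invoking maze.sense passing dir: south, and observe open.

Using stack.push passing x: south, giving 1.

I use maze.move passing dir: south, giving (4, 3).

I call maze.sense passing dir: south, and see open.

Then stack.push passing x: south, yielding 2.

I run maze.move passing dir: south, — result: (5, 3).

I run maze.sense passing dir: west, — result: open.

Using stack.push passing x: west, and get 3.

Next I call maze.move passing dir: west, and see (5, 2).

Invoking maze.sense passing dir: west, giving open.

Invoking stack.push passing x: west, — result: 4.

I try maze.move passing dir: west, giving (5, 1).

Then maze.sense passing dir: west, yielding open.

I use stack.push passing x: west, which returns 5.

Calling maze.move passing dir: west, and observe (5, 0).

I use maze.sense passing dir: north, yielding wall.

I use stack.pop(), and get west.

Now I run maze.move passing dir: east, giving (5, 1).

I run maze.sense passing dir: north, which returns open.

Now I run stack.push passing x: north, → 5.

I call maze.move passing dir: north, → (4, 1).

Next I call maze.sense passing dir: north, and observe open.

I call stack.push passing x: north, and observe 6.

I run maze.move passing dir: north, → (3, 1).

Using maze.sense passing dir: west, and observe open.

Then stack.push passing x: west, and observe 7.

I call maze.move passing dir: west, yielding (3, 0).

Next I call maze.sense passing dir: north, and observe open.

I invoke stack.push passing x: north, yielding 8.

I invoke maze.move passing dir: north, giving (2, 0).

Now I run maze.sense passing dir: north, which returns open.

Now I run stack.push passing x: north, : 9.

Invoking maze.move passing dir: north, → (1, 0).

Calling maze.sense passing dir: north, and observe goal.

I call maze.move passing dir: north, yielding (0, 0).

Answer: (0, 0)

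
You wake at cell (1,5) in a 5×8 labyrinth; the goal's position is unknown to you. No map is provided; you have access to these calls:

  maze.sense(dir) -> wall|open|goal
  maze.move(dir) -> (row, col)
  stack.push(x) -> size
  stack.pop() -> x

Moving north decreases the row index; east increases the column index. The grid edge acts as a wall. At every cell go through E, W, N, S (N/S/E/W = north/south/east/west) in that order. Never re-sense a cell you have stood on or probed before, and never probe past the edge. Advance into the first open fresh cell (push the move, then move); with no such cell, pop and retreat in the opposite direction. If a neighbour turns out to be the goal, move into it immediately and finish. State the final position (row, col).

I run sense on dir: east, giving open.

Next I call push on x: east, giving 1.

Then move on dir: east, — result: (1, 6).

Now I run sense on dir: east, and see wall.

Invoking sense on dir: north, — result: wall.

Calling sense on dir: south, and observe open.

Using push on x: south, — result: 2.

Now I run move on dir: south, which returns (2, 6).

I call sense on dir: east, giving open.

Then push on x: east, and get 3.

I invoke move on dir: east, and get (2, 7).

I use sense on dir: south, and observe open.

I try push on x: south, which returns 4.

I use move on dir: south, which returns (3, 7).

I invoke sense on dir: west, yielding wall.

Now I run sense on dir: south, and get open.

Using push on x: south, → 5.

I try move on dir: south, and observe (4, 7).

Then sense on dir: west, yielding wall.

I run pop(), and observe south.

Next I call move on dir: north, → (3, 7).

I use pop, → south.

Invoking move on dir: north, : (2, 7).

I call pop, giving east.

Now I run move on dir: west, — result: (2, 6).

I try sense on dir: west, and get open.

Now I run push on x: west, yielding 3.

I try move on dir: west, : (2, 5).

I use sense on dir: west, and observe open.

I try push on x: west, giving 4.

Invoking move on dir: west, — result: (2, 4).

Using sense on dir: west, : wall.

Now I run sense on dir: north, and get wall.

Next I call sense on dir: south, — result: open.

I run push on x: south, — result: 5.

I use move on dir: south, giving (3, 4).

Using sense on dir: east, yielding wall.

I use sense on dir: west, giving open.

I call push on x: west, giving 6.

I try move on dir: west, which returns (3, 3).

Using sense on dir: west, yielding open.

I run push on x: west, — result: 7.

Using move on dir: west, — result: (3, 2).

Calling sense on dir: west, which returns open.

I run push on x: west, and see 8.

Now I run move on dir: west, which returns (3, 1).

I try sense on dir: west, giving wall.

I run sense on dir: north, — result: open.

I run push on x: north, and get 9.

I try move on dir: north, and observe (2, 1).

I use sense on dir: east, : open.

I call push on x: east, which returns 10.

Now I run move on dir: east, yielding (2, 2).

I try sense on dir: north, : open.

Next I call push on x: north, — result: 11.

I call move on dir: north, yielding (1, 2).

I use sense on dir: east, yielding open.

Using push on x: east, and get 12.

Invoking move on dir: east, and see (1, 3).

I invoke sense on dir: north, yielding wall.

Now I run pop, giving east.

I use move on dir: west, → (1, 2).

I run sense on dir: west, which returns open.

I invoke push on x: west, → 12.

I try move on dir: west, and see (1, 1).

I run sense on dir: west, — result: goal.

I run move on dir: west, → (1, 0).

Answer: (1, 0)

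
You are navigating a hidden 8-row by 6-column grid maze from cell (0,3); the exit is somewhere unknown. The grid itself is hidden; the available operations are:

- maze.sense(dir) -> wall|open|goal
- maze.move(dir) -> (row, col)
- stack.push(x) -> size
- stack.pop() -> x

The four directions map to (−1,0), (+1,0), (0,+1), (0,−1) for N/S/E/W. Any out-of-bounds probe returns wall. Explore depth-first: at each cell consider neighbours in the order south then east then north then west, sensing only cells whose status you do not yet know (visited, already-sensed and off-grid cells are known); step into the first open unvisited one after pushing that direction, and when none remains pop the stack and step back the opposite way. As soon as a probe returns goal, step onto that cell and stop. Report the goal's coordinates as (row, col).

I try maze.sense using dir→south, and get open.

I try stack.push using x→south, yielding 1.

I invoke maze.move using dir→south, and observe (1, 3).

I call maze.sense using dir→south, and observe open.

Calling stack.push using x→south, : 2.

I use maze.move using dir→south, yielding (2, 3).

Invoking maze.sense using dir→south, and get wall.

Invoking maze.sense using dir→east, and observe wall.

Calling maze.sense using dir→west, and see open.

Next I call stack.push using x→west, which returns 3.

I invoke maze.move using dir→west, yielding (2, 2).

I call maze.sense using dir→south, → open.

I call stack.push using x→south, which returns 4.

I call maze.move using dir→south, giving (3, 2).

Invoking maze.sense using dir→south, and see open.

Then stack.push using x→south, → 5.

I invoke maze.move using dir→south, : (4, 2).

I try maze.sense using dir→south, → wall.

Using maze.sense using dir→east, and see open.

Using stack.push using x→east, yielding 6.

Next I call maze.move using dir→east, and get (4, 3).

I invoke maze.sense using dir→south, yielding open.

Invoking stack.push using x→south, which returns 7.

Using maze.move using dir→south, — result: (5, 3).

Invoking maze.sense using dir→south, and get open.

Calling stack.push using x→south, yielding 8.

Next I call maze.move using dir→south, — result: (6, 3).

Now I run maze.sense using dir→south, giving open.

Calling stack.push using x→south, : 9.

Then maze.move using dir→south, which returns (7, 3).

I use maze.sense using dir→east, : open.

I try stack.push using x→east, and get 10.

Using maze.move using dir→east, and see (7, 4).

Now I run maze.sense using dir→east, and see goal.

Now I run maze.move using dir→east, and see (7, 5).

Answer: (7, 5)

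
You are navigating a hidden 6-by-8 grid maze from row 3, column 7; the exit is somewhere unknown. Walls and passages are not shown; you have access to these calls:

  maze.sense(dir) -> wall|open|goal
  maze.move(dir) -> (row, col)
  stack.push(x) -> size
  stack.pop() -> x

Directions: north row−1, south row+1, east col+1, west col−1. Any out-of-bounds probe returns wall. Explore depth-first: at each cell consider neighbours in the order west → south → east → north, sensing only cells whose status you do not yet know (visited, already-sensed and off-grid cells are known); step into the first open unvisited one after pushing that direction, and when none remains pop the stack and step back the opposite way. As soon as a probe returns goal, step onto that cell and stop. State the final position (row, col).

// maze.sense(west) => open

// stack.push(west) => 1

// maze.move(west) => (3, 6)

// maze.sense(west) => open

// stack.push(west) => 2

// maze.move(west) => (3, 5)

// maze.sense(west) => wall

// maze.sense(south) => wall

// maze.sense(north) => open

// stack.push(north) => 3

// maze.move(north) => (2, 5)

// maze.sense(west) => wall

// maze.sense(east) => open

// stack.push(east) => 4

// maze.move(east) => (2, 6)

// maze.sense(east) => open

// stack.push(east) => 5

// maze.move(east) => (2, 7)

// maze.sense(north) => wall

// stack.pop() => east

// maze.move(west) => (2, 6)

// maze.sense(north) => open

// stack.push(north) => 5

// maze.move(north) => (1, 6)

// maze.sense(west) => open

// stack.push(west) => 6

// maze.move(west) => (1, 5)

// maze.sense(west) => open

// stack.push(west) => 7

// maze.move(west) => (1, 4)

// maze.sense(west) => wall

// maze.sense(north) => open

// stack.push(north) => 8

// maze.move(north) => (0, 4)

// maze.sense(west) => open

// stack.push(west) => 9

// maze.move(west) => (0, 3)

// maze.sense(west) => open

// stack.push(west) => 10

// maze.move(west) => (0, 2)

// maze.sense(west) => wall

// maze.sense(south) => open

// stack.push(south) => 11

// maze.move(south) => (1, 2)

// maze.sense(west) => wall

// maze.sense(south) => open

// stack.push(south) => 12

// maze.move(south) => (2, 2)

// maze.sense(west) => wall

// maze.sense(south) => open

// stack.push(south) => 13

// maze.move(south) => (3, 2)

// maze.sense(west) => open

// stack.push(west) => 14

// maze.move(west) => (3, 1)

// maze.sense(west) => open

// stack.push(west) => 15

// maze.move(west) => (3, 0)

// maze.sense(south) => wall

// maze.sense(north) => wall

// stack.pop() => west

// maze.move(east) => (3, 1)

// maze.sense(south) => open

// stack.push(south) => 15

// maze.move(south) => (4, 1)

// maze.sense(south) => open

// stack.push(south) => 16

// maze.move(south) => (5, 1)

// maze.sense(west) => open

// stack.push(west) => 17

// maze.move(west) => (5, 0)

// stack.pop() => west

// maze.move(east) => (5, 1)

// maze.sense(east) => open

// stack.push(east) => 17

// maze.move(east) => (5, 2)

// maze.sense(east) => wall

// maze.sense(north) => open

// stack.push(north) => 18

// maze.move(north) => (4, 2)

// maze.sense(east) => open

// stack.push(east) => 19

// maze.move(east) => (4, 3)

// maze.sense(east) => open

// stack.push(east) => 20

// maze.move(east) => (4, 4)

// maze.sense(south) => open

// stack.push(south) => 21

// maze.move(south) => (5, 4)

// maze.sense(east) => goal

// maze.move(east) => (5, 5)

Answer: (5, 5)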